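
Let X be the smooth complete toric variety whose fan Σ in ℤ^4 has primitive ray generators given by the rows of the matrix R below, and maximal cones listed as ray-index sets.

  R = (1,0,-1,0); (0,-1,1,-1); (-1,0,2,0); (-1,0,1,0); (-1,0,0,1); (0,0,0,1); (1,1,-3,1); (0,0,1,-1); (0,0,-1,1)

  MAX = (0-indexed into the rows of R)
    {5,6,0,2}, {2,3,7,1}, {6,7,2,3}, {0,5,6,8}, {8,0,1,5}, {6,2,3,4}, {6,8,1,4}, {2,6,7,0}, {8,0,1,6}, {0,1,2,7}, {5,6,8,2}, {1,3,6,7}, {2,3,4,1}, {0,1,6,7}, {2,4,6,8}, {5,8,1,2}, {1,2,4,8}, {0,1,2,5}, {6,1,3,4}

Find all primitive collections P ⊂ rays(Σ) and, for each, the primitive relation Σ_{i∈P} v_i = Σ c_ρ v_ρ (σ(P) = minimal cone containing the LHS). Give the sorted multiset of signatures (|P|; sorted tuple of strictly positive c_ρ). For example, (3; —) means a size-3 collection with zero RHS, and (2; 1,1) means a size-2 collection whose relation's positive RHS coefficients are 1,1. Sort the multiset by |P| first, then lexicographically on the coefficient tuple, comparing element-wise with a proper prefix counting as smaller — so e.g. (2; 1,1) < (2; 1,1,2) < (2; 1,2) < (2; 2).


Primitive collections (11):

  P = {0,3}:  v_{0} + v_{3} = 0  ⇒ sig = (2; —)
  P = {7,8}:  v_{7} + v_{8} = 0  ⇒ sig = (2; —)
  P = {0,4}:  v_{0} + v_{4} = v_{8}  ⇒ sig = (2; 1)
  P = {3,8}:  v_{3} + v_{8} = v_{4}  ⇒ sig = (2; 1)
  P = {4,7}:  v_{4} + v_{7} = v_{3}  ⇒ sig = (2; 1)
  P = {3,5}:  v_{3} + v_{5} = v_{2} + v_{8}  ⇒ sig = (2; 1,1)
  P = {5,7}:  v_{5} + v_{7} = v_{0} + v_{2}  ⇒ sig = (2; 1,1)
  P = {4,5}:  v_{4} + v_{5} = v_{2} + 2·v_{8}  ⇒ sig = (2; 1,2)
  P = {1,2,6}:  v_{1} + v_{2} + v_{6} = 0  ⇒ sig = (3; —)
  P = {0,2,8}:  v_{0} + v_{2} + v_{8} = v_{5}  ⇒ sig = (3; 1)
  P = {1,5,6}:  v_{1} + v_{5} + v_{6} = v_{0} + v_{8}  ⇒ sig = (3; 1,1)

so the primitive-relation signature multiset is
[(2; —), (2; —), (2; 1), (2; 1), (2; 1), (2; 1,1), (2; 1,1), (2; 1,2), (3; —), (3; 1), (3; 1,1)]


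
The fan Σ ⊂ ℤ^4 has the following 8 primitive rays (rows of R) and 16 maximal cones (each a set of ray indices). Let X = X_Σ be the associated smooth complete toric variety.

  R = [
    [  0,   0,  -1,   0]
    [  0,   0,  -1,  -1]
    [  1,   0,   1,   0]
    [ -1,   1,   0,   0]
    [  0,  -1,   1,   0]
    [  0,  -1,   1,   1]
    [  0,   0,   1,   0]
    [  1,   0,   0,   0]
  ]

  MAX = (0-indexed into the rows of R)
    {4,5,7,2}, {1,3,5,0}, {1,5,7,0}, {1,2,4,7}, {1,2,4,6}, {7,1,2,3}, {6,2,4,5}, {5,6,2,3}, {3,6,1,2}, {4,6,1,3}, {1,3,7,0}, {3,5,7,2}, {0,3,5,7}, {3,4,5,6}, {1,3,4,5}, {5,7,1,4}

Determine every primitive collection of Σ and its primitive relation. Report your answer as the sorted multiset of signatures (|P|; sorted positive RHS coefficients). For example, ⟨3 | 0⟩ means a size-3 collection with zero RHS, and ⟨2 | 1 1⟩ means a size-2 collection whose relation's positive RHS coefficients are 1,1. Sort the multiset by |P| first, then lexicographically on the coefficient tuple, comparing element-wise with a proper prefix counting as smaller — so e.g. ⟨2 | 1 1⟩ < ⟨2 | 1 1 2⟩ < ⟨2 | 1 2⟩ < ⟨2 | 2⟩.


9 minimal non-faces of Δ(Σ) (on 8 rays):

  P = {0,6}:  v_{0} + v_{6} = 0  ⇒ sig = ⟨2 | 0⟩
  P = {0,2}:  v_{0} + v_{2} = v_{7}  ⇒ sig = ⟨2 | 1⟩
  P = {6,7}:  v_{6} + v_{7} = v_{2}  ⇒ sig = ⟨2 | 1⟩
  P = {0,4}:  v_{0} + v_{4} = v_{1} + v_{5}  ⇒ sig = ⟨2 | 1 1⟩
  P = {1,5,6}:  v_{1} + v_{5} + v_{6} = v_{4}  ⇒ sig = ⟨3 | 1⟩
  P = {3,4,7}:  v_{3} + v_{4} + v_{7} = v_{6}  ⇒ sig = ⟨3 | 1⟩
  P = {1,2,5}:  v_{1} + v_{2} + v_{5} = v_{4} + v_{7}  ⇒ sig = ⟨3 | 1 1⟩
  P = {2,3,4}:  v_{2} + v_{3} + v_{4} = 2·v_{6}  ⇒ sig = ⟨3 | 2⟩
  P = {1,3,5,7}:  v_{1} + v_{3} + v_{5} + v_{7} = 0  ⇒ sig = ⟨4 | 0⟩

Signatures (|P|; sorted positive RHS coefficients), sorted:
    |P|=2: 4 collections, coeffs (), (1), (1), (1,1)
    |P|=3: 4 collections, coeffs (1), (1), (1,1), (2)
    |P|=4: 1 collection, coeffs ()


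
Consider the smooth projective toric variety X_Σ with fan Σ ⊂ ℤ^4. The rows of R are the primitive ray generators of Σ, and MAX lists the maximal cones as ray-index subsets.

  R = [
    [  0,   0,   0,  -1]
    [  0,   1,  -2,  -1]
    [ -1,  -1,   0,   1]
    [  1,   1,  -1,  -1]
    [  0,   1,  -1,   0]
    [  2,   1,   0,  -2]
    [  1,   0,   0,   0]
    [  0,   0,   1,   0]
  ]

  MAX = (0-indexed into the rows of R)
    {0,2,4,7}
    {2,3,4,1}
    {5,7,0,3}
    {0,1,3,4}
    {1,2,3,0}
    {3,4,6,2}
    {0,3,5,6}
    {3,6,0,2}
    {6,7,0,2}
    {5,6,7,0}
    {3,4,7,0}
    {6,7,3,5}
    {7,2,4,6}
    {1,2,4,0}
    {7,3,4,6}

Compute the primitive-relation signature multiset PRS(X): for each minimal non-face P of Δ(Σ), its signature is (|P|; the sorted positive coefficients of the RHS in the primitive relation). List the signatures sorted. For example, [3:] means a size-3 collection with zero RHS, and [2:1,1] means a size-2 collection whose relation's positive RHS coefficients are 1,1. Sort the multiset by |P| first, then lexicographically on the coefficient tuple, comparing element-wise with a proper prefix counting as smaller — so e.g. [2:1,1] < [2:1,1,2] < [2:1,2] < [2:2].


9 minimal non-faces of Δ(Σ) (on 8 rays):

  P={1,7}:  v_{1} + v_{7} = v_{0} + v_{4} ; sig = [2:1,1]
  P={2,5}:  v_{2} + v_{5} = v_{0} + v_{6} ; sig = [2:1,1]
  P={1,5}:  v_{1} + v_{5} = v_{0} + 2·v_{3} ; sig = [2:1,2]
  P={1,6}:  v_{1} + v_{6} = v_{2} + 2·v_{3} ; sig = [2:1,2]
  P={4,5}:  v_{4} + v_{5} = 2·v_{3} + v_{7} ; sig = [2:1,2]
  P={2,3,7}:  v_{2} + v_{3} + v_{7} = 0 ; sig = [3:]
  P={0,4,6}:  v_{0} + v_{4} + v_{6} = v_{3} ; sig = [3:1]
  P={0,2,3,4}:  v_{0} + v_{2} + v_{3} + v_{4} = v_{1} ; sig = [4:1]
  P={0,3,6,7}:  v_{0} + v_{3} + v_{6} + v_{7} = v_{5} ; sig = [4:1]

so the primitive-relation signature multiset is
[[2:1,1], [2:1,1], [2:1,2], [2:1,2], [2:1,2], [3:], [3:1], [4:1], [4:1]]


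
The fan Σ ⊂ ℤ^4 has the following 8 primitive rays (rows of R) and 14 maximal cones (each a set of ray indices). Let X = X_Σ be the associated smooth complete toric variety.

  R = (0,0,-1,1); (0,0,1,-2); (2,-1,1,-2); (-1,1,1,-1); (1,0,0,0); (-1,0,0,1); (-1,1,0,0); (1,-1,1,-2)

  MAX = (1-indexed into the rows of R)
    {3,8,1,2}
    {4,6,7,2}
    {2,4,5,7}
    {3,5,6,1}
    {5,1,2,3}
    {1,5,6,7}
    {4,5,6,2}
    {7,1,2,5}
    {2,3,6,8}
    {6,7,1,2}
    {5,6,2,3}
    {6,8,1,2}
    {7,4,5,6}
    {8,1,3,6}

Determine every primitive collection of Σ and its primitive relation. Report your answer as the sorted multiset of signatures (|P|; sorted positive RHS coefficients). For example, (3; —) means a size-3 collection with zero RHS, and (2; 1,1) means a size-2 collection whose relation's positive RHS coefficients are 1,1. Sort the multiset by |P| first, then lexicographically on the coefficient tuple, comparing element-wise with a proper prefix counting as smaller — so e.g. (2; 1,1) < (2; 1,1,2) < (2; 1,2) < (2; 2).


Σ has 9 primitive collections:

  {1,4}:  v_{1} + v_{4} = v_{7}  ⟹  sig = (2; 1)
  {5,8}:  v_{5} + v_{8} = v_{3}  ⟹  sig = (2; 1)
  {7,8}:  v_{7} + v_{8} = v_{2}  ⟹  sig = (2; 1)
  {3,7}:  v_{3} + v_{7} = v_{2} + v_{5}  ⟹  sig = (2; 1,1)
  {4,8}:  v_{4} + v_{8} = 2·v_{2} + v_{5} + v_{6}  ⟹  sig = (2; 1,1,2)
  {3,4}:  v_{3} + v_{4} = 2·v_{2} + 2·v_{5} + v_{6}  ⟹  sig = (2; 1,2,2)
  {1,2,5,6}:  v_{1} + v_{2} + v_{5} + v_{6} = 0  ⟹  sig = (4; —)
  {1,2,3,6}:  v_{1} + v_{2} + v_{3} + v_{6} = v_{8}  ⟹  sig = (4; 1)
  {2,5,6,7}:  v_{2} + v_{5} + v_{6} + v_{7} = v_{4}  ⟹  sig = (4; 1)

Hence PRS(X_Σ) =
[(2; 1), (2; 1), (2; 1), (2; 1,1), (2; 1,1,2), (2; 1,2,2), (4; —), (4; 1), (4; 1)]


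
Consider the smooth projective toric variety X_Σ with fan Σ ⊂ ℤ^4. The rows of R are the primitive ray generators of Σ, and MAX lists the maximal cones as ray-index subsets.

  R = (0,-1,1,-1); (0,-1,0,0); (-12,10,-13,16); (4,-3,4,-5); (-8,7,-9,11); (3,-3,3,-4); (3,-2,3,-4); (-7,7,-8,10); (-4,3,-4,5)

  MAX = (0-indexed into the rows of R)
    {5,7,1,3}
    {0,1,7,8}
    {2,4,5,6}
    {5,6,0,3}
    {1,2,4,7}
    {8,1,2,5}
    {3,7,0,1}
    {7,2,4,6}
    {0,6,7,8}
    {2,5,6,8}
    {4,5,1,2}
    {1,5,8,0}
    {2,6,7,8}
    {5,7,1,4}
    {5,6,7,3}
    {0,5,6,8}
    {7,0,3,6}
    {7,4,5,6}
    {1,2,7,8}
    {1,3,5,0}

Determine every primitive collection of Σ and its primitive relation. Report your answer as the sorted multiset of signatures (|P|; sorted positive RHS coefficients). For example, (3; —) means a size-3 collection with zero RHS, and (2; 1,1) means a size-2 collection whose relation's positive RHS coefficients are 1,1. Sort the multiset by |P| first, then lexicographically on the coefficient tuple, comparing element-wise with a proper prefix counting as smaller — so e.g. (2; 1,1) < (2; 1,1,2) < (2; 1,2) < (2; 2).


10 collections generate NE(X_Σ); each relation:

  • {3,8}:  v_{3} + v_{8} = 0  ⟹  sig = (2; —)
  • {1,6}:  v_{1} + v_{6} = v_{5}  ⟹  sig = (2; 1)
  • {2,3}:  v_{2} + v_{3} = v_{4}  ⟹  sig = (2; 1)
  • {4,8}:  v_{4} + v_{8} = v_{2}  ⟹  sig = (2; 1)
  • {3,4}:  v_{3} + v_{4} = v_{5} + v_{7}  ⟹  sig = (2; 1,1)
  • {0,4}:  v_{0} + v_{4} = 2·v_{8}  ⟹  sig = (2; 2)
  • {0,2}:  v_{0} + v_{2} = 3·v_{8}  ⟹  sig = (2; 3)
  • {0,5,7}:  v_{0} + v_{5} + v_{7} = v_{8}  ⟹  sig = (3; 1)
  • {5,7,8}:  v_{5} + v_{7} + v_{8} = v_{4}  ⟹  sig = (3; 1)
  • {2,5,7}:  v_{2} + v_{5} + v_{7} = 2·v_{4}  ⟹  sig = (3; 2)

Sorted signature multiset PRS(X):
    |P|=2: 7 collections, coeffs (), (1), (1), (1), (1,1), (2), (3)
    |P|=3: 3 collections, coeffs (1), (1), (2)


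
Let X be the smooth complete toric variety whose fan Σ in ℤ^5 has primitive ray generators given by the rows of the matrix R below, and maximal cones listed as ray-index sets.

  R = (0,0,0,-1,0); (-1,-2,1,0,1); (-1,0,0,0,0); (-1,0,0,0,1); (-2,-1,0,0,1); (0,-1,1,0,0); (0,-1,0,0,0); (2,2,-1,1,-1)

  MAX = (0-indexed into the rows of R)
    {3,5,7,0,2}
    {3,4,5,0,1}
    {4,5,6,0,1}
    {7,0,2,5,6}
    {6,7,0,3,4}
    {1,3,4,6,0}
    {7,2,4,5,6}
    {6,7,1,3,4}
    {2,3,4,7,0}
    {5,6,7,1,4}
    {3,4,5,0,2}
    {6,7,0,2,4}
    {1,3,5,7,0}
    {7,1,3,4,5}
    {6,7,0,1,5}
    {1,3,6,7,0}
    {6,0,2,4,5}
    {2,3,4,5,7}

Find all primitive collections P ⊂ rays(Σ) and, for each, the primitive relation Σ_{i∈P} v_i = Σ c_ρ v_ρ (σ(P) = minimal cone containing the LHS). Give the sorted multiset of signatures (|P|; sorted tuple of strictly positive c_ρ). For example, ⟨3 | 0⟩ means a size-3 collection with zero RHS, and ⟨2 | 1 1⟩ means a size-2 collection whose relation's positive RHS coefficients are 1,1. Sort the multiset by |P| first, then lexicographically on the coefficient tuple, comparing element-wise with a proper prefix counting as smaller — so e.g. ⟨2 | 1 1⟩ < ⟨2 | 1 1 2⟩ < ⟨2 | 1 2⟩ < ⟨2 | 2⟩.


|primitive collections| = 5. Relations:

  • {1,2}:  v_{1} + v_{2} = v_{4} + v_{5} ; sig = ⟨2 | 1 1⟩
  • {2,3,6}:  v_{2} + v_{3} + v_{6} = v_{4} ; sig = ⟨3 | 1⟩
  • {3,5,6}:  v_{3} + v_{5} + v_{6} = v_{1} ; sig = ⟨3 | 1⟩
  • {0,4,5,7}:  v_{0} + v_{4} + v_{5} + v_{7} = 0 ; sig = ⟨4 | 0⟩
  • {0,1,4,7}:  v_{0} + v_{1} + v_{4} + v_{7} = v_{3} + v_{6} ; sig = ⟨4 | 1 1⟩

so the primitive-relation signature multiset is
{ ⟨2 | 1 1⟩,  ⟨3 | 1⟩ ×2,  ⟨4 | 0⟩,  ⟨4 | 1 1⟩ }


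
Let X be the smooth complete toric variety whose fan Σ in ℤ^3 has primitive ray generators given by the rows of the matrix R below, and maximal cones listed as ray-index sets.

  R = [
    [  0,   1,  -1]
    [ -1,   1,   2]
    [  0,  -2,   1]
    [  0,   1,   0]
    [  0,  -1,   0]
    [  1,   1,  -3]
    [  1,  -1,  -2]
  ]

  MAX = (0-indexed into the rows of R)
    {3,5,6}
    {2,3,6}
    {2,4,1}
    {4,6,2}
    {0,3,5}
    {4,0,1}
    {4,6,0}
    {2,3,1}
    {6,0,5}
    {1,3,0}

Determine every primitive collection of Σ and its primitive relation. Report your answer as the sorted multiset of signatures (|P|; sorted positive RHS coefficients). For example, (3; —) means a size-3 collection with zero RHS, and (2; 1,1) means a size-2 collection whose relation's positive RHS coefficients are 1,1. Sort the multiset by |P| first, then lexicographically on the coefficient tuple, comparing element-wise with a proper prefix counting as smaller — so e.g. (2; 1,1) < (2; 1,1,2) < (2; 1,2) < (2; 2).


The 7 primitive collections of Σ (r=7, n=3):

  • {1,6}:  v_{1} + v_{6} = 0  →  sig = (2; —)
  • {3,4}:  v_{3} + v_{4} = 0  →  sig = (2; —)
  • {0,2}:  v_{0} + v_{2} = v_{4}  →  sig = (2; 1)
  • {2,5}:  v_{2} + v_{5} = v_{6}  →  sig = (2; 1)
  • {1,5}:  v_{1} + v_{5} = v_{0} + v_{3}  →  sig = (2; 1,1)
  • {4,5}:  v_{4} + v_{5} = v_{0} + v_{6}  →  sig = (2; 1,1)
  • {0,3,6}:  v_{0} + v_{3} + v_{6} = v_{5}  →  sig = (3; 1)

so the primitive-relation signature multiset is
    (2; —)
    (2; —)
    (2; 1)
    (2; 1)
    (2; 1,1)
    (2; 1,1)
    (3; 1)


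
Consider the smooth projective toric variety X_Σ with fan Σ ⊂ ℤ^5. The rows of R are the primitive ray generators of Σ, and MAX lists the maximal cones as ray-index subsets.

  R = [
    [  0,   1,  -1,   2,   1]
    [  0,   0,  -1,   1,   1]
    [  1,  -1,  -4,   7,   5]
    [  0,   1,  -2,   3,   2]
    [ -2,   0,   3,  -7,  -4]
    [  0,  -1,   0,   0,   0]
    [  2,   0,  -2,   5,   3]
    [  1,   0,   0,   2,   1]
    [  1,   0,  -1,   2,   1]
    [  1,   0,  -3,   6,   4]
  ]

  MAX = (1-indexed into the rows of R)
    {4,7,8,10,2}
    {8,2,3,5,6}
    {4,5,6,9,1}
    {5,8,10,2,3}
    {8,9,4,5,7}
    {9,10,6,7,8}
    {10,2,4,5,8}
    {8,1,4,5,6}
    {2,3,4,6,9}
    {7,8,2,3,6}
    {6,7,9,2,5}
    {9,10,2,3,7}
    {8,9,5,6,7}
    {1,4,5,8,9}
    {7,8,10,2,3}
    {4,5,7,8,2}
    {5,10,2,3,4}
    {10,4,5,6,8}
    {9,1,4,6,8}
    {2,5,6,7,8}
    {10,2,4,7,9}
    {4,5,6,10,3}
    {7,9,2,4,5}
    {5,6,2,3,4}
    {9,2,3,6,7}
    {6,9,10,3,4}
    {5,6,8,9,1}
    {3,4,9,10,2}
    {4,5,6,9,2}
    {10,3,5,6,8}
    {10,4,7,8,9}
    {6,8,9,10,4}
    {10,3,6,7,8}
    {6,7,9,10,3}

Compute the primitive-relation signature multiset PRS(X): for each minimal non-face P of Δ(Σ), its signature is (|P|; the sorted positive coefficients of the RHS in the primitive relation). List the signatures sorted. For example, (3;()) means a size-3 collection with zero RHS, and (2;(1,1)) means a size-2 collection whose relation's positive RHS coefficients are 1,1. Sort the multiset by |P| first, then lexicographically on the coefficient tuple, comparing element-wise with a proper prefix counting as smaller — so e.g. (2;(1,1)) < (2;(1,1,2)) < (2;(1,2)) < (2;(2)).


Δ(Σ) — 10 vertices, 16 min non-faces:

  P = {1,2}:  v_{1} + v_{2} = v_{4}  ⇒ sig = (2;(1))
  P = {1,3}:  v_{1} + v_{3} = v_{4} + v_{6} + v_{10}  ⇒ sig = (2;(1,1,1))
  P = {1,7}:  v_{1} + v_{7} = v_{4} + v_{8} + v_{9}  ⇒ sig = (2;(1,1,1))
  P = {1,10}:  v_{1} + v_{10} = 2·v_{4} + v_{6} + v_{8}  ⇒ sig = (2;(1,1,2))
  P = {2,6,10}:  v_{2} + v_{6} + v_{10} = v_{3}  ⇒ sig = (3;(1))
  P = {2,8,9}:  v_{2} + v_{8} + v_{9} = v_{7}  ⇒ sig = (3;(1))
  P = {5,9,10}:  v_{5} + v_{9} + v_{10} = v_{2}  ⇒ sig = (3;(1))
  P = {4,6,7}:  v_{4} + v_{6} + v_{7} = v_{9} + v_{10}  ⇒ sig = (3;(1,1))
  P = {3,8,9}:  v_{3} + v_{8} + v_{9} = v_{6} + v_{7} + v_{10}  ⇒ sig = (3;(1,1,1))
  P = {3,4,7}:  v_{3} + v_{4} + v_{7} = v_{2} + v_{9} + 2·v_{10}  ⇒ sig = (3;(1,1,2))
  P = {3,5,7}:  v_{3} + v_{5} + v_{7} = 3·v_{2} + v_{6} + v_{8}  ⇒ sig = (3;(1,1,3))
  P = {3,5,9}:  v_{3} + v_{5} + v_{9} = 2·v_{2} + v_{6}  ⇒ sig = (3;(1,2))
  P = {5,7,10}:  v_{5} + v_{7} + v_{10} = 2·v_{2} + v_{8}  ⇒ sig = (3;(1,2))
  P = {3,4,8}:  v_{3} + v_{4} + v_{8} = 2·v_{10}  ⇒ sig = (3;(2))
  P = {2,4,6,8}:  v_{2} + v_{4} + v_{6} + v_{8} = v_{10}  ⇒ sig = (4;(1))
  P = {4,5,6,8,9}:  v_{4} + v_{5} + v_{6} + v_{8} + v_{9} = 0  ⇒ sig = (5;())

Hence PRS(X_Σ) =
{ (2;(1)),  (2;(1,1,1)) ×2,  (2;(1,1,2)),  (3;(1)) ×3,  (3;(1,1)),  (3;(1,1,1)),  (3;(1,1,2)),  (3;(1,1,3)),  (3;(1,2)) ×2,  (3;(2)),  (4;(1)),  (5;()) }


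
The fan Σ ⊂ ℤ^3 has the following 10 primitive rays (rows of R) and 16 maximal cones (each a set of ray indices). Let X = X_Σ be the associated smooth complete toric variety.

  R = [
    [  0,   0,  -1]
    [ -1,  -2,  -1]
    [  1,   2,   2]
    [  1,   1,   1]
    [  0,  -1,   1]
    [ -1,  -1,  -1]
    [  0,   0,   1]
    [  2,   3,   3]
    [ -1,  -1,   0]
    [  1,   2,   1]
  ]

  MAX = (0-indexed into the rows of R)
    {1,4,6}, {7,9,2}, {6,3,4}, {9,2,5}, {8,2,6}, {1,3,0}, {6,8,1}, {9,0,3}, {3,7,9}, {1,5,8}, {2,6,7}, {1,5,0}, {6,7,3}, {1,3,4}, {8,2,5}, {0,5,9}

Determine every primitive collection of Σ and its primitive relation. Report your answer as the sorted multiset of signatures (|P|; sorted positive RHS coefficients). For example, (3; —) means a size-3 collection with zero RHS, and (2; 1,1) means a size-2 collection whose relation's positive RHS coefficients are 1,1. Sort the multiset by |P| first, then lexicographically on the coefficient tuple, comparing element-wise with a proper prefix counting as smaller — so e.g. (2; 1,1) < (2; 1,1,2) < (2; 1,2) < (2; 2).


22 collections generate NE(X_Σ); each relation:

  {0,6}:  v_{0} + v_{6} = 0 — sig = (2; —)
  {1,9}:  v_{1} + v_{9} = 0 — sig = (2; —)
  {3,5}:  v_{3} + v_{5} = 0 — sig = (2; —)
  {0,2}:  v_{0} + v_{2} = v_{9} — sig = (2; 1)
  {0,8}:  v_{0} + v_{8} = v_{5} — sig = (2; 1)
  {1,2}:  v_{1} + v_{2} = v_{6} — sig = (2; 1)
  {2,3}:  v_{2} + v_{3} = v_{7} — sig = (2; 1)
  {3,8}:  v_{3} + v_{8} = v_{6} — sig = (2; 1)
  {5,6}:  v_{5} + v_{6} = v_{8} — sig = (2; 1)
  {5,7}:  v_{5} + v_{7} = v_{2} — sig = (2; 1)
  {6,9}:  v_{6} + v_{9} = v_{2} — sig = (2; 1)
  {0,4}:  v_{0} + v_{4} = v_{1} + v_{3} — sig = (2; 1,1)
  {0,7}:  v_{0} + v_{7} = v_{3} + v_{9} — sig = (2; 1,1)
  {1,7}:  v_{1} + v_{7} = v_{3} + v_{6} — sig = (2; 1,1)
  {4,5}:  v_{4} + v_{5} = v_{1} + v_{6} — sig = (2; 1,1)
  {4,9}:  v_{4} + v_{9} = v_{3} + v_{6} — sig = (2; 1,1)
  {7,8}:  v_{7} + v_{8} = v_{2} + v_{6} — sig = (2; 1,1)
  {8,9}:  v_{8} + v_{9} = v_{2} + v_{5} — sig = (2; 1,1)
  {2,4}:  v_{2} + v_{4} = v_{3} + 2·v_{6} — sig = (2; 1,2)
  {4,8}:  v_{4} + v_{8} = v_{1} + 2·v_{6} — sig = (2; 1,2)
  {4,7}:  v_{4} + v_{7} = 2·v_{3} + 2·v_{6} — sig = (2; 2,2)
  {1,3,6}:  v_{1} + v_{3} + v_{6} = v_{4} — sig = (3; 1)

so the primitive-relation signature multiset is
    (2; —)
    (2; —)
    (2; —)
    (2; 1)
    (2; 1)
    (2; 1)
    (2; 1)
    (2; 1)
    (2; 1)
    (2; 1)
    (2; 1)
    (2; 1,1)
    (2; 1,1)
    (2; 1,1)
    (2; 1,1)
    (2; 1,1)
    (2; 1,1)
    (2; 1,1)
    (2; 1,2)
    (2; 1,2)
    (2; 2,2)
    (3; 1)


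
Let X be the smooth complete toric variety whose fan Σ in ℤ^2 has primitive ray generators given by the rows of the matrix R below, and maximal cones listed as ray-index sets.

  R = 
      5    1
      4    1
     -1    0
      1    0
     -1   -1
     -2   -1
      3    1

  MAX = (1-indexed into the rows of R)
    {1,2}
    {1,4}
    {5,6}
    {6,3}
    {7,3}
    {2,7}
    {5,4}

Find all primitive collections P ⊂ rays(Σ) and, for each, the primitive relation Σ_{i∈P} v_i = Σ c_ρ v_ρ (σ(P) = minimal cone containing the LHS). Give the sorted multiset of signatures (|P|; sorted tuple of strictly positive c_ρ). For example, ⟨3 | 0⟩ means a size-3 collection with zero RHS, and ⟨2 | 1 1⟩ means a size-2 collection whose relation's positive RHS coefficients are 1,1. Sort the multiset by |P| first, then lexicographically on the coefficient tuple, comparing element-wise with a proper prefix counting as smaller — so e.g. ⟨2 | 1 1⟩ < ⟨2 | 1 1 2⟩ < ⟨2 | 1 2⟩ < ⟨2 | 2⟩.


14 minimal non-faces of Δ(Σ) (on 7 rays):

  • {3,4}:  v_{3} + v_{4} = 0 ; sig = ⟨2 | 0⟩
  • {1,3}:  v_{1} + v_{3} = v_{2} ; sig = ⟨2 | 1⟩
  • {2,3}:  v_{2} + v_{3} = v_{7} ; sig = ⟨2 | 1⟩
  • {2,4}:  v_{2} + v_{4} = v_{1} ; sig = ⟨2 | 1⟩
  • {3,5}:  v_{3} + v_{5} = v_{6} ; sig = ⟨2 | 1⟩
  • {4,6}:  v_{4} + v_{6} = v_{5} ; sig = ⟨2 | 1⟩
  • {4,7}:  v_{4} + v_{7} = v_{2} ; sig = ⟨2 | 1⟩
  • {6,7}:  v_{6} + v_{7} = v_{4} ; sig = ⟨2 | 1⟩
  • {1,7}:  v_{1} + v_{7} = 2·v_{2} ; sig = ⟨2 | 2⟩
  • {2,6}:  v_{2} + v_{6} = 2·v_{4} ; sig = ⟨2 | 2⟩
  • {5,7}:  v_{5} + v_{7} = 2·v_{4} ; sig = ⟨2 | 2⟩
  • {1,6}:  v_{1} + v_{6} = 3·v_{4} ; sig = ⟨2 | 3⟩
  • {2,5}:  v_{2} + v_{5} = 3·v_{4} ; sig = ⟨2 | 3⟩
  • {1,5}:  v_{1} + v_{5} = 4·v_{4} ; sig = ⟨2 | 4⟩

Hence PRS(X_Σ) =
    |P|=2: 14 collections, coeffs (), (1), (1), (1), (1), (1), (1), (1), (2), (2), (2), (3), (3), (4)


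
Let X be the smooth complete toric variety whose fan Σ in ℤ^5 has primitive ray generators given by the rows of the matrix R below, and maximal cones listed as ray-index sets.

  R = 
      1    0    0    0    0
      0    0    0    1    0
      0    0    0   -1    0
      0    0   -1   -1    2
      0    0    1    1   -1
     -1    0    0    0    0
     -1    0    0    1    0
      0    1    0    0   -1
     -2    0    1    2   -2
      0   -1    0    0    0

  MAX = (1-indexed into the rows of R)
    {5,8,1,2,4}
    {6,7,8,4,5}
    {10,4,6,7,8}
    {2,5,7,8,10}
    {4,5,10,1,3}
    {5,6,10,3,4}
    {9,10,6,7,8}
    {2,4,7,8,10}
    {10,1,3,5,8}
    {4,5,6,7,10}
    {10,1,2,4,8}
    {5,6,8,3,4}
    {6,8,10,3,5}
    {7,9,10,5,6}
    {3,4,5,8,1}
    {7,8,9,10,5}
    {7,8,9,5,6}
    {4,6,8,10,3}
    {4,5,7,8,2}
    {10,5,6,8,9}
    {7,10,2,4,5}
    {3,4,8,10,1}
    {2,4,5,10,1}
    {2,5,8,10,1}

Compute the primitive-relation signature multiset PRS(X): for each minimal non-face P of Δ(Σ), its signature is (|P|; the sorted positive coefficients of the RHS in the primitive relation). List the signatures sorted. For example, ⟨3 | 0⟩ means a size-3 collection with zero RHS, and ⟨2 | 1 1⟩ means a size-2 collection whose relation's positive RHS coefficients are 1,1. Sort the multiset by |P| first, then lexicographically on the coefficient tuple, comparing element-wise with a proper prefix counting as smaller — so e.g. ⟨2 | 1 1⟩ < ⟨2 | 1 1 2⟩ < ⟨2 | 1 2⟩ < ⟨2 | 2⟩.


11 minimal non-faces of Δ(Σ) (on 10 rays):

  {1,6}:  v_{1} + v_{6} = 0  →  sig = ⟨2 | 0⟩
  {2,3}:  v_{2} + v_{3} = 0  →  sig = ⟨2 | 0⟩
  {1,7}:  v_{1} + v_{7} = v_{2}  →  sig = ⟨2 | 1⟩
  {2,6}:  v_{2} + v_{6} = v_{7}  →  sig = ⟨2 | 1⟩
  {3,7}:  v_{3} + v_{7} = v_{6}  →  sig = ⟨2 | 1⟩
  {4,9}:  v_{4} + v_{9} = v_{6} + v_{7}  →  sig = ⟨2 | 1 1⟩
  {1,9}:  v_{1} + v_{9} = v_{5} + v_{7} + v_{8} + v_{10}  →  sig = ⟨2 | 1 1 1 1⟩
  {2,9}:  v_{2} + v_{9} = v_{5} + 2·v_{7} + v_{8} + v_{10}  →  sig = ⟨2 | 1 1 1 2⟩
  {3,9}:  v_{3} + v_{9} = v_{5} + 2·v_{6} + v_{8} + v_{10}  →  sig = ⟨2 | 1 1 1 2⟩
  {4,5,8,10}:  v_{4} + v_{5} + v_{8} + v_{10} = 0  →  sig = ⟨4 | 0⟩
  {5,6,7,8,10}:  v_{5} + v_{6} + v_{7} + v_{8} + v_{10} = v_{9}  →  sig = ⟨5 | 1⟩

Hence PRS(X_Σ) =
[⟨2 | 0⟩, ⟨2 | 0⟩, ⟨2 | 1⟩, ⟨2 | 1⟩, ⟨2 | 1⟩, ⟨2 | 1 1⟩, ⟨2 | 1 1 1 1⟩, ⟨2 | 1 1 1 2⟩, ⟨2 | 1 1 1 2⟩, ⟨4 | 0⟩, ⟨5 | 1⟩]


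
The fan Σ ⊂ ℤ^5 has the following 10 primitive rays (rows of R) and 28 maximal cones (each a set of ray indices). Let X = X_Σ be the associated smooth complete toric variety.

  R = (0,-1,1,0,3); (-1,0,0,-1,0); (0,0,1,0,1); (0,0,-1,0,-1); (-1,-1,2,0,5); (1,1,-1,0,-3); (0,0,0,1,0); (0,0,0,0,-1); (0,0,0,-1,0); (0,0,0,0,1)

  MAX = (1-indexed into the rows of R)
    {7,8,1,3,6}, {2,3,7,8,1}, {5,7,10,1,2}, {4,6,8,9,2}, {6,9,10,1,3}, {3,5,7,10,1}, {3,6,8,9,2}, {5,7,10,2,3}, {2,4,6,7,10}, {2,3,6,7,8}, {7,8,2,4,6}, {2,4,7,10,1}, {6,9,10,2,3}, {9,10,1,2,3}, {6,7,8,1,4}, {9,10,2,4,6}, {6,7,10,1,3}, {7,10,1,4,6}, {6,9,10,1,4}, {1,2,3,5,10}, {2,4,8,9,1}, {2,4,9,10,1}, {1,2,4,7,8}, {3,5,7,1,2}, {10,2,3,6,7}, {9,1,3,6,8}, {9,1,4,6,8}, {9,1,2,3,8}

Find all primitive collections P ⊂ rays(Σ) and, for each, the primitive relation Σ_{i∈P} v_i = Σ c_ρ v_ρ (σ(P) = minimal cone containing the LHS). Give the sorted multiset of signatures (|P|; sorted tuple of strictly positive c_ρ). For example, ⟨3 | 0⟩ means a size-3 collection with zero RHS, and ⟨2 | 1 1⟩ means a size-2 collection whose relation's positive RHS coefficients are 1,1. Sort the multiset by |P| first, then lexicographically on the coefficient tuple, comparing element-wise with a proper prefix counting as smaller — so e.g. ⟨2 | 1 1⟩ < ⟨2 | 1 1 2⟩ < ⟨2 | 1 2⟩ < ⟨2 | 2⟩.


9 collections generate NE(X_Σ); each relation:

  • {3,4}:  v_{3} + v_{4} = 0  ⟹  sig = ⟨2 | 0⟩
  • {7,9}:  v_{7} + v_{9} = 0  ⟹  sig = ⟨2 | 0⟩
  • {8,10}:  v_{8} + v_{10} = 0  ⟹  sig = ⟨2 | 0⟩
  • {5,6}:  v_{5} + v_{6} = v_{3} + v_{10}  ⟹  sig = ⟨2 | 1 1⟩
  • {4,5}:  v_{4} + v_{5} = v_{1} + v_{2} + v_{7} + v_{10}  ⟹  sig = ⟨2 | 1 1 1 1⟩
  • {5,8}:  v_{5} + v_{8} = v_{1} + v_{2} + v_{3} + v_{7}  ⟹  sig = ⟨2 | 1 1 1 1⟩
  • {5,9}:  v_{5} + v_{9} = v_{1} + v_{2} + v_{3} + v_{10}  ⟹  sig = ⟨2 | 1 1 1 1⟩
  • {1,2,6}:  v_{1} + v_{2} + v_{6} = v_{9}  ⟹  sig = ⟨3 | 1⟩
  • {1,2,3,7,10}:  v_{1} + v_{2} + v_{3} + v_{7} + v_{10} = v_{5}  ⟹  sig = ⟨5 | 1⟩

Signatures (|P|; sorted positive RHS coefficients), sorted:
[⟨2 | 0⟩, ⟨2 | 0⟩, ⟨2 | 0⟩, ⟨2 | 1 1⟩, ⟨2 | 1 1 1 1⟩, ⟨2 | 1 1 1 1⟩, ⟨2 | 1 1 1 1⟩, ⟨3 | 1⟩, ⟨5 | 1⟩]


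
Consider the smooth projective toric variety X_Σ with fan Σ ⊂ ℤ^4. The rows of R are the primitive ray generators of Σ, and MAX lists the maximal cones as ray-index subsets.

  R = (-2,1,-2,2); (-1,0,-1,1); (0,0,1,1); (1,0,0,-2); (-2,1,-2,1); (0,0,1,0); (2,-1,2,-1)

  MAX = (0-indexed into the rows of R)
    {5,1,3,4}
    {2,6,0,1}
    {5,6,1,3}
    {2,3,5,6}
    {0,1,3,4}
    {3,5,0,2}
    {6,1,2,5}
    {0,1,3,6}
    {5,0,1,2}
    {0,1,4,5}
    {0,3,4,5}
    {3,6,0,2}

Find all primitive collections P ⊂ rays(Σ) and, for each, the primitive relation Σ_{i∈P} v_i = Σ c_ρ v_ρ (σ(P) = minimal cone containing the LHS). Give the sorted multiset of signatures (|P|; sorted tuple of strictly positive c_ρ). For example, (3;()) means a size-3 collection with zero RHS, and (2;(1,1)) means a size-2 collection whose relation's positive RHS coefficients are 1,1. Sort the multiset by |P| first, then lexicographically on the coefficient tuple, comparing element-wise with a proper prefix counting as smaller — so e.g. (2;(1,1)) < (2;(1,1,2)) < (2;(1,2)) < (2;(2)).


Primitive collections (5):

  • {4,6}:  v_{4} + v_{6} = 0 ; sig = (2;())
  • {2,4}:  v_{2} + v_{4} = v_{0} + v_{5} ; sig = (2;(1,1))
  • {1,2,3}:  v_{1} + v_{2} + v_{3} = 0 ; sig = (3;())
  • {0,5,6}:  v_{0} + v_{5} + v_{6} = v_{2} ; sig = (3;(1))
  • {0,1,3,5}:  v_{0} + v_{1} + v_{3} + v_{5} = v_{4} ; sig = (4;(1))

so the primitive-relation signature multiset is
{ (2;()),  (2;(1,1)),  (3;()),  (3;(1)),  (4;(1)) }


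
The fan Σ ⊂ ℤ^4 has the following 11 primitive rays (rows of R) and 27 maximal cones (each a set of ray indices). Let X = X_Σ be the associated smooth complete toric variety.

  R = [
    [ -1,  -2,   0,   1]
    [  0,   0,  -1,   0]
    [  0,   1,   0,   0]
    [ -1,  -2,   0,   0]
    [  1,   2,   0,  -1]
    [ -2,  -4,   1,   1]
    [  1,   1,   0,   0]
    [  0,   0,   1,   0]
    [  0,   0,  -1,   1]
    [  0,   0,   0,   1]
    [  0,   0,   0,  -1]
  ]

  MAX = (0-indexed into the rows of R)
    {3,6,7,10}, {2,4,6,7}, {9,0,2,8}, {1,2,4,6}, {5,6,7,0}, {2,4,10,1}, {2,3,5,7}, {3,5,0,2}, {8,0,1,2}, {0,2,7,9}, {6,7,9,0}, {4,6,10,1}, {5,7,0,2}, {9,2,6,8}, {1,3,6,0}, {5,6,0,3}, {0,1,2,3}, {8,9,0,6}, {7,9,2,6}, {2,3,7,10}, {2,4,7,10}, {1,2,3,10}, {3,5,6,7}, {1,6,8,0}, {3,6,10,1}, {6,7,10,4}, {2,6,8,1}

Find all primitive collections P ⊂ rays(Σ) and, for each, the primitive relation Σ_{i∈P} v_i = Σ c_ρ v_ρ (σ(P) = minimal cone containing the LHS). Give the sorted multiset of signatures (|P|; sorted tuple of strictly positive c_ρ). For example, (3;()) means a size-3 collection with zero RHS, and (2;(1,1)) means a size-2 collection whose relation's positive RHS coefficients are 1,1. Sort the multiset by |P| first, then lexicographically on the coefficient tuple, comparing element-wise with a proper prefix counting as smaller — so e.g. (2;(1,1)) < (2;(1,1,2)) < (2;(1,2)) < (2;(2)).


The 22 primitive collections of Σ (r=11, n=4):

  {0,4}:  v_{0} + v_{4} = 0 — sig = (2;())
  {1,7}:  v_{1} + v_{7} = 0 — sig = (2;())
  {9,10}:  v_{9} + v_{10} = 0 — sig = (2;())
  {0,10}:  v_{0} + v_{10} = v_{3} — sig = (2;(1))
  {1,9}:  v_{1} + v_{9} = v_{8} — sig = (2;(1))
  {3,4}:  v_{3} + v_{4} = v_{10} — sig = (2;(1))
  {3,9}:  v_{3} + v_{9} = v_{0} — sig = (2;(1))
  {7,8}:  v_{7} + v_{8} = v_{9} — sig = (2;(1))
  {8,10}:  v_{8} + v_{10} = v_{1} — sig = (2;(1))
  {1,5}:  v_{1} + v_{5} = v_{0} + v_{3} — sig = (2;(1,1))
  {3,8}:  v_{3} + v_{8} = v_{0} + v_{1} — sig = (2;(1,1))
  {4,5}:  v_{4} + v_{5} = v_{3} + v_{7} — sig = (2;(1,1))
  {4,9}:  v_{4} + v_{9} = v_{2} + v_{6} — sig = (2;(1,1))
  {4,8}:  v_{4} + v_{8} = v_{1} + v_{2} + v_{6} — sig = (2;(1,1,1))
  {5,9}:  v_{5} + v_{9} = 2·v_{0} + v_{7} — sig = (2;(1,2))
  {5,10}:  v_{5} + v_{10} = 2·v_{3} + v_{7} — sig = (2;(1,2))
  {5,8}:  v_{5} + v_{8} = 2·v_{0} — sig = (2;(2))
  {2,3,6}:  v_{2} + v_{3} + v_{6} = 0 — sig = (3;())
  {0,2,6}:  v_{0} + v_{2} + v_{6} = v_{9} — sig = (3;(1))
  {0,3,7}:  v_{0} + v_{3} + v_{7} = v_{5} — sig = (3;(1))
  {2,6,10}:  v_{2} + v_{6} + v_{10} = v_{4} — sig = (3;(1))
  {2,5,6}:  v_{2} + v_{5} + v_{6} = v_{0} + v_{7} — sig = (3;(1,1))

Hence PRS(X_Σ) =
    (2;())
    (2;())
    (2;())
    (2;(1))
    (2;(1))
    (2;(1))
    (2;(1))
    (2;(1))
    (2;(1))
    (2;(1,1))
    (2;(1,1))
    (2;(1,1))
    (2;(1,1))
    (2;(1,1,1))
    (2;(1,2))
    (2;(1,2))
    (2;(2))
    (3;())
    (3;(1))
    (3;(1))
    (3;(1))
    (3;(1,1))


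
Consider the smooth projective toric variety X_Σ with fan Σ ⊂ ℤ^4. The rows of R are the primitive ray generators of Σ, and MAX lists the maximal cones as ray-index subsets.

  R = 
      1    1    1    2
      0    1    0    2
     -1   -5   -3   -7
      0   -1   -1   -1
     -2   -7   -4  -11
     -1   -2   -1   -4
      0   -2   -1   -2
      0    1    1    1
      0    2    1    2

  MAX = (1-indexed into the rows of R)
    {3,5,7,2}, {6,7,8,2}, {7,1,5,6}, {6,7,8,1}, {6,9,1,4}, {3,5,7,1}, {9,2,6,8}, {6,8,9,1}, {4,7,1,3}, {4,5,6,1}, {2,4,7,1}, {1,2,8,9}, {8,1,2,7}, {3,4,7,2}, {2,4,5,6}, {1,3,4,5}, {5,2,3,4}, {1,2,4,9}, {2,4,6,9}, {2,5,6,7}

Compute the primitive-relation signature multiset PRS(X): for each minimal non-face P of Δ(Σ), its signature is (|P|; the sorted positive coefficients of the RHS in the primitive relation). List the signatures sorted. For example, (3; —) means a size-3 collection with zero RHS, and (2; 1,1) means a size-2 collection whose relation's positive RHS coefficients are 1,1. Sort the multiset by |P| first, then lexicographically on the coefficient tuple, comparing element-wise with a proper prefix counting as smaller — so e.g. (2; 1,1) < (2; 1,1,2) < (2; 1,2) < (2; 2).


Primitive collections (12):

  P={4,8}:  v_{4} + v_{8} = 0  ⟹  sig = (2; —)
  P={7,9}:  v_{7} + v_{9} = 0  ⟹  sig = (2; —)
  P={3,6}:  v_{3} + v_{6} = v_{5}  ⟹  sig = (2; 1)
  P={3,8}:  v_{3} + v_{8} = v_{6} + v_{7}  ⟹  sig = (2; 1,1)
  P={3,9}:  v_{3} + v_{9} = v_{4} + v_{6}  ⟹  sig = (2; 1,1)
  P={5,8}:  v_{5} + v_{8} = 2·v_{6} + v_{7}  ⟹  sig = (2; 1,2)
  P={5,9}:  v_{5} + v_{9} = v_{4} + 2·v_{6}  ⟹  sig = (2; 1,2)
  P={1,2,6}:  v_{1} + v_{2} + v_{6} = 0  ⟹  sig = (3; —)
  P={1,2,5}:  v_{1} + v_{2} + v_{5} = v_{3}  ⟹  sig = (3; 1)
  P={4,6,7}:  v_{4} + v_{6} + v_{7} = v_{3}  ⟹  sig = (3; 1)
  P={1,2,3}:  v_{1} + v_{2} + v_{3} = v_{4} + v_{7}  ⟹  sig = (3; 1,1)
  P={4,5,7}:  v_{4} + v_{5} + v_{7} = 2·v_{3}  ⟹  sig = (3; 2)

Hence PRS(X_Σ) =
[(2; —), (2; —), (2; 1), (2; 1,1), (2; 1,1), (2; 1,2), (2; 1,2), (3; —), (3; 1), (3; 1), (3; 1,1), (3; 2)]


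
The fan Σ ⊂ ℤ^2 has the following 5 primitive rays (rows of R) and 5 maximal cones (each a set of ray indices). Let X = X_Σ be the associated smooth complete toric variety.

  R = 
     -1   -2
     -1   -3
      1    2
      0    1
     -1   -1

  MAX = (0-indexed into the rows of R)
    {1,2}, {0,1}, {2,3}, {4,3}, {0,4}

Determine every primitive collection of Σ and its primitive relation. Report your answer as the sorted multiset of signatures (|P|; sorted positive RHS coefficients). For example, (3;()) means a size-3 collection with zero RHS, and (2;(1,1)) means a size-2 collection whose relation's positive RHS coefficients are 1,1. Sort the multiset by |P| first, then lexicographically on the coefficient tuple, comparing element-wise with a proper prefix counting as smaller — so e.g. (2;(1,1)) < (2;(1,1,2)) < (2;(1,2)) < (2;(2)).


Primitive collections (5):

  {0,2}:  v_{0} + v_{2} = 0  so sig = (2;())
  {0,3}:  v_{0} + v_{3} = v_{4}  so sig = (2;(1))
  {1,3}:  v_{1} + v_{3} = v_{0}  so sig = (2;(1))
  {2,4}:  v_{2} + v_{4} = v_{3}  so sig = (2;(1))
  {1,4}:  v_{1} + v_{4} = 2·v_{0}  so sig = (2;(2))

Hence PRS(X_Σ) =
[(2;()), (2;(1)), (2;(1)), (2;(1)), (2;(2))]


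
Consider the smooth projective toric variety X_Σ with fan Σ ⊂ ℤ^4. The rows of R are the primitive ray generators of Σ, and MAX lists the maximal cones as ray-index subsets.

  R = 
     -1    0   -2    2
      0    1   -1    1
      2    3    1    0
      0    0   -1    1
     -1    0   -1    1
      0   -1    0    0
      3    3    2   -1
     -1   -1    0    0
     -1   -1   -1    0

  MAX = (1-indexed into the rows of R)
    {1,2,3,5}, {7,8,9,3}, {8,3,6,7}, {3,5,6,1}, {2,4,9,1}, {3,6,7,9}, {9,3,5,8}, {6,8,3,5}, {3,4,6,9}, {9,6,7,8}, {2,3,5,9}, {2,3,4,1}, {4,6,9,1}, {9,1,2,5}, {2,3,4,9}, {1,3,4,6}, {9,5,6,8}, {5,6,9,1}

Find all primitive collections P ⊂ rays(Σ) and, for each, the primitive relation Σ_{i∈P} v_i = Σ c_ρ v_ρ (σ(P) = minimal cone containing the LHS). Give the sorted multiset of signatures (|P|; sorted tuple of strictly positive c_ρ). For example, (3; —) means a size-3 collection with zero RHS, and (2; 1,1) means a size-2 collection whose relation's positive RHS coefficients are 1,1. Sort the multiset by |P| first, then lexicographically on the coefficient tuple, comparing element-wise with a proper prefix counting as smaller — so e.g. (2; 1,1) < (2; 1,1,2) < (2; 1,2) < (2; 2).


12 minimal non-faces of Δ(Σ) (on 9 rays):

  {2,6}:  v_{2} + v_{6} = v_{4}  so sig = (2; 1)
  {2,8}:  v_{2} + v_{8} = v_{5}  so sig = (2; 1)
  {4,5}:  v_{4} + v_{5} = v_{1}  so sig = (2; 1)
  {5,7}:  v_{5} + v_{7} = v_{3}  so sig = (2; 1)
  {1,7}:  v_{1} + v_{7} = v_{3} + v_{4}  so sig = (2; 1,1)
  {4,8}:  v_{4} + v_{8} = v_{5} + v_{6}  so sig = (2; 1,1)
  {2,7}:  v_{2} + v_{7} = 2·v_{3} + v_{6} + v_{9}  so sig = (2; 1,1,2)
  {1,8}:  v_{1} + v_{8} = 2·v_{5} + v_{6}  so sig = (2; 1,2)
  {4,7}:  v_{4} + v_{7} = 2·v_{3} + 2·v_{6} + v_{9}  so sig = (2; 1,2,2)
  {1,3,9}:  v_{1} + v_{3} + v_{9} = 2·v_{2}  so sig = (3; 2)
  {3,6,8,9}:  v_{3} + v_{6} + v_{8} + v_{9} = 0  so sig = (4; —)
  {3,5,6,9}:  v_{3} + v_{5} + v_{6} + v_{9} = v_{2}  so sig = (4; 1)

so the primitive-relation signature multiset is
{ (2; 1) ×4,  (2; 1,1) ×2,  (2; 1,1,2),  (2; 1,2),  (2; 1,2,2),  (3; 2),  (4; —),  (4; 1) }


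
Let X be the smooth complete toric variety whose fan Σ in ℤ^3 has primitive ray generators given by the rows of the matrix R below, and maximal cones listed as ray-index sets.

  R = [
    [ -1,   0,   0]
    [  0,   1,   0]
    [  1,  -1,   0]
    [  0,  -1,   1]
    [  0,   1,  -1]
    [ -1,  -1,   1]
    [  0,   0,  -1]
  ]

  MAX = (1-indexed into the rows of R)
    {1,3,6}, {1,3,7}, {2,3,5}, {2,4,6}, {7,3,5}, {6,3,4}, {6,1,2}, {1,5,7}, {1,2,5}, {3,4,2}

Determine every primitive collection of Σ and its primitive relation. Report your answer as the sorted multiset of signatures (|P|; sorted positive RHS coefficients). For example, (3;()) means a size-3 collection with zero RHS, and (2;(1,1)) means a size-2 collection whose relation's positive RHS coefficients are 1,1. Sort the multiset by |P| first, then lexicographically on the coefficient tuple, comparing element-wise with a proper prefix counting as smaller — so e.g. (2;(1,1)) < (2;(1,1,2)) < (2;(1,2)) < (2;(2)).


Primitive collections (9):

  • {4,5}:  v_{4} + v_{5} = 0  ⟹  sig = (2;())
  • {1,4}:  v_{1} + v_{4} = v_{6}  ⟹  sig = (2;(1))
  • {2,7}:  v_{2} + v_{7} = v_{5}  ⟹  sig = (2;(1))
  • {5,6}:  v_{5} + v_{6} = v_{1}  ⟹  sig = (2;(1))
  • {4,7}:  v_{4} + v_{7} = v_{1} + v_{3}  ⟹  sig = (2;(1,1))
  • {6,7}:  v_{6} + v_{7} = 2·v_{1} + v_{3}  ⟹  sig = (2;(1,2))
  • {1,2,3}:  v_{1} + v_{2} + v_{3} = 0  ⟹  sig = (3;())
  • {1,3,5}:  v_{1} + v_{3} + v_{5} = v_{7}  ⟹  sig = (3;(1))
  • {2,3,6}:  v_{2} + v_{3} + v_{6} = v_{4}  ⟹  sig = (3;(1))

so the primitive-relation signature multiset is
[(2;()), (2;(1)), (2;(1)), (2;(1)), (2;(1,1)), (2;(1,2)), (3;()), (3;(1)), (3;(1))]


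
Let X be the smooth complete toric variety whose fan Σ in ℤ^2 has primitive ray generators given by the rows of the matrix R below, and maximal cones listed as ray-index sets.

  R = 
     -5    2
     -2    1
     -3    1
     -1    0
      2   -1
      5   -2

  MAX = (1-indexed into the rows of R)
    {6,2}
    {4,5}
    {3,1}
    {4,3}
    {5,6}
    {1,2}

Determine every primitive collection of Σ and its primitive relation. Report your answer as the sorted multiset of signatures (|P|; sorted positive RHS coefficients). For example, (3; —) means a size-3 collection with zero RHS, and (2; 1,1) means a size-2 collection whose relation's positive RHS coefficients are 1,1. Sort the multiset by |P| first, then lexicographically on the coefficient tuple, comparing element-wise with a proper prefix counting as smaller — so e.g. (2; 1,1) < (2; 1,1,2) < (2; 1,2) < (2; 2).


Minimal non-faces — 9 found among 6 rays, 6 max cones:

  • {1,6}:  v_{1} + v_{6} = 0  so sig = (2; —)
  • {2,5}:  v_{2} + v_{5} = 0  so sig = (2; —)
  • {1,5}:  v_{1} + v_{5} = v_{3}  so sig = (2; 1)
  • {2,3}:  v_{2} + v_{3} = v_{1}  so sig = (2; 1)
  • {2,4}:  v_{2} + v_{4} = v_{3}  so sig = (2; 1)
  • {3,5}:  v_{3} + v_{5} = v_{4}  so sig = (2; 1)
  • {3,6}:  v_{3} + v_{6} = v_{5}  so sig = (2; 1)
  • {1,4}:  v_{1} + v_{4} = 2·v_{3}  so sig = (2; 2)
  • {4,6}:  v_{4} + v_{6} = 2·v_{5}  so sig = (2; 2)

Signatures (|P|; sorted positive RHS coefficients), sorted:
    |P|=2: 9 collections, coeffs (), (), (1), (1), (1), (1), (1), (2), (2)


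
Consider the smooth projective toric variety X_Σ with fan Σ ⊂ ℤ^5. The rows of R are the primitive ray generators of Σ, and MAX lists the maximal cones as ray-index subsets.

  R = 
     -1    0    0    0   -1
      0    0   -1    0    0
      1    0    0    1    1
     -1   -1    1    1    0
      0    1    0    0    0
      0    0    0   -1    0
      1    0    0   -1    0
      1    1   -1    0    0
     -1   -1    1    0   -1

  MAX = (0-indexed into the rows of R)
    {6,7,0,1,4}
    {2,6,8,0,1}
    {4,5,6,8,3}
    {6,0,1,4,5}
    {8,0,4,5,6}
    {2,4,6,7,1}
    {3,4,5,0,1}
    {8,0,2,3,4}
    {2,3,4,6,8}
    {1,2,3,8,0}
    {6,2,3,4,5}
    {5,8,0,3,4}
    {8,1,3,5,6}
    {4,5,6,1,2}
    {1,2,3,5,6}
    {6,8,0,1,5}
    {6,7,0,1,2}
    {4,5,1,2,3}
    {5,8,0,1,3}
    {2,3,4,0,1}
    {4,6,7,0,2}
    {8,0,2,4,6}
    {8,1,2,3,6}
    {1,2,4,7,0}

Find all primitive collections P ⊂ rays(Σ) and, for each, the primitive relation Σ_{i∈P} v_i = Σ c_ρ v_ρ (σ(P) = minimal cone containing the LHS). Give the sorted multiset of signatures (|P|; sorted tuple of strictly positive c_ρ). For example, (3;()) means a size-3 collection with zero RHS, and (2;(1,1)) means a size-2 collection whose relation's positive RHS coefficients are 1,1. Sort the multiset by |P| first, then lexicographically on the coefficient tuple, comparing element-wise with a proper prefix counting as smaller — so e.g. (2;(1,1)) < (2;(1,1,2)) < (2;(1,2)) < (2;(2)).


The 9 primitive collections of Σ (r=9, n=5):

  • {3,7}:  v_{3} + v_{7} = v_{0} + v_{2}  ⟹  sig = (2;(1,1))
  • {5,7}:  v_{5} + v_{7} = v_{1} + v_{4} + v_{6}  ⟹  sig = (2;(1,1,1))
  • {7,8}:  v_{7} + v_{8} = 2·v_{0} + v_{2} + v_{6}  ⟹  sig = (2;(1,1,2))
  • {0,2,5}:  v_{0} + v_{2} + v_{5} = 0  ⟹  sig = (3;())
  • {0,3,6}:  v_{0} + v_{3} + v_{6} = v_{8}  ⟹  sig = (3;(1))
  • {1,4,8}:  v_{1} + v_{4} + v_{8} = v_{0}  ⟹  sig = (3;(1))
  • {2,5,8}:  v_{2} + v_{5} + v_{8} = v_{3} + v_{6}  ⟹  sig = (3;(1,1))
  • {1,3,4,6}:  v_{1} + v_{3} + v_{4} + v_{6} = 0  ⟹  sig = (4;())
  • {0,1,2,4,6}:  v_{0} + v_{1} + v_{2} + v_{4} + v_{6} = v_{7}  ⟹  sig = (5;(1))

Hence PRS(X_Σ) =
    |P|=2: 3 collections, coeffs (1,1), (1,1,1), (1,1,2)
    |P|=3: 4 collections, coeffs (), (1), (1), (1,1)
    |P|=4: 1 collection, coeffs ()
    |P|=5: 1 collection, coeffs (1)
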